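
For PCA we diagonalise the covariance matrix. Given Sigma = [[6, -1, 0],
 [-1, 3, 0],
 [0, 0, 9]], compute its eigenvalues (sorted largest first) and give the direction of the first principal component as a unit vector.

Step 1 — characteristic polynomial p(λ) = det(λI - Sigma) = λ³ - tr·λ² + c_1·λ - det, where tr = trace, c_1 = sum of the principal 2×2 minors, det = det(Sigma):
  tr = 6 + 3 + 9 = 18,
  c_1 = (6·3 - (-1)²) + (6·9 - (0)²) + (3·9 - (0)²) = 17 + 54 + 27 = 98,
  det = 6·(3·9 - (0)²) - (-1)·((-1)·9 - (0)·(0)) + (0)·((-1)·(0) - 3·(0)) = 6·(27) - (-1)·(-9) + (0)·(0) = 153.
  So p(λ) = λ³ - 18λ² + 98λ - 153.
Step 2 — look for an integer root (rational root theorem: any rational root is an integer divisor of 153). Testing λ = 9:
  p(9) = 729 - 1458 + 882 - 153 = 0  ✓
  Dividing out (λ - 9): p(λ) = (λ - 9)(λ² - 9λ + 17).
Step 3 — remaining eigenvalues from the quadratic λ² - 9λ + 17 = 0:
  Δ = 9² - 4·17 = 81 - 68 = 13,  λ = (9 ± √13)/2 = (9 ± 3.6056)/2 ≈ 6.3028 or 2.6972.
  Sorted: λ_1 = 9,  λ_2 = 6.3028,  λ_3 = 2.6972  (check: sum = 18 = tr ✓).

Step 4 — unit eigenvector for λ_1 = 9: v spans the null space of (Sigma - λ_1 I), whose rows are
  r_1 = (-3, -1, 0),  r_2 = (-1, -6, 0),  r_3 = (0, 0, 0).
  v is orthogonal to every row, so take v ∝ r_1 × r_2 = ((-1)·(0) - (0)·(-6), (0)·(-1) - (-3)·(0), (-3)·(-6) - (-1)·(-1)) = (0, 0, 17).
  Rescale (divide by 17): u = (0, 0, 1).
  ||u|| = √((0)² + (0)² + (1)²) = √(1) = 1,  v_1 = u/||u|| ≈ (0, 0, 1) (||v_1|| = 1).

λ_1 = 9,  λ_2 = 6.3028,  λ_3 = 2.6972;  v_1 ≈ (0, 0, 1)


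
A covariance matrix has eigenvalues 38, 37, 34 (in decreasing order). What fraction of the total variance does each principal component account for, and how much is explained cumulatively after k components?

Step 1 — total variance = trace(Sigma) = Σ λ_i = 38 + 37 + 34 = 109.

Step 2 — fraction explained by component i = λ_i / Σ λ:
  PC1: 38/109 = 0.3486
  PC2: 37/109 = 0.3394
  PC3: 34/109 = 0.3119

Step 3 — cumulative fraction after k components = (λ_1 + ... + λ_k) / Σ λ:
  k = 1: 38/109 = 0.3486
  k = 2: (38 + 37)/109 = 75/109 = 0.6881
  k = 3: (38 + 37 + 34)/109 = 109/109 = 1

Summary (fraction, with percent):

explained: PC1 0.3486 (34.86%), PC2 0.3394 (33.94%), PC3 0.3119 (31.19%);  cumulative: 0.3486, 0.6881, 1


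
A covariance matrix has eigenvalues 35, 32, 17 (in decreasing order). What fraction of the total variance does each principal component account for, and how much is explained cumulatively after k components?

Step 1 — total variance = trace(Sigma) = Σ λ_i = 35 + 32 + 17 = 84.

Step 2 — fraction explained by component i = λ_i / Σ λ:
  PC1: 35/84 = 0.4167
  PC2: 32/84 = 0.381
  PC3: 17/84 = 0.2024

Step 3 — cumulative fraction after k components = (λ_1 + ... + λ_k) / Σ λ:
  k = 1: 35/84 = 0.4167
  k = 2: (35 + 32)/84 = 67/84 = 0.7976
  k = 3: (35 + 32 + 17)/84 = 84/84 = 1

Summary (fraction, with percent):

explained: PC1 0.4167 (41.67%), PC2 0.381 (38.1%), PC3 0.2024 (20.24%);  cumulative: 0.4167, 0.7976, 1


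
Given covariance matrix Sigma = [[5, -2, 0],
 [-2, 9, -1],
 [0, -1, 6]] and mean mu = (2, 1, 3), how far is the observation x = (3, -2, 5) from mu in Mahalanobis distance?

Step 1 — centre the observation: (x - mu) = (1, -3, 2).

Step 2 — invert Sigma (cofactor / det for 3×3, or solve directly):
  Sigma^{-1} = [[0.2199, 0.0498, 0.0083],
 [0.0498, 0.1245, 0.0207],
 [0.0083, 0.0207, 0.1701]].

Step 3 — form the quadratic (x - mu)^T · Sigma^{-1} · (x - mu):
  Sigma^{-1} · (x - mu) = (0.0871, -0.2822, 0.2863).
  (x - mu)^T · [Sigma^{-1} · (x - mu)] = (1)·(0.0871) + (-3)·(-0.2822) + (2)·(0.2863) = 1.5062.

Step 4 — take square root: d = √(1.5062) ≈ 1.2273.

d(x, mu) = √(1.5062) ≈ 1.2273


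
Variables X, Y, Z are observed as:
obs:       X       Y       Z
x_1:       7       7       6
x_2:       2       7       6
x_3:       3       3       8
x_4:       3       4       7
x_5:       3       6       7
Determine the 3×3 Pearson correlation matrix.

Step 1 — column means:
  mean(X) = (7 + 2 + 3 + 3 + 3) / 5 = 18/5 = 3.6
  mean(Y) = (7 + 7 + 3 + 4 + 6) / 5 = 27/5 = 5.4
  mean(Z) = (6 + 6 + 8 + 7 + 7) / 5 = 34/5 = 6.8

Step 2 — sample variances and covariances s[i,j] = (1/(n-1)) · Σ_k (x_{k,i} - mean_i) · (x_{k,j} - mean_j), with n-1 = 4:
  s[X,X] = ((3.4)·(3.4) + (-1.6)·(-1.6) + (-0.6)·(-0.6) + (-0.6)·(-0.6) + (-0.6)·(-0.6)) / 4 = 15.2/4 = 3.8
  s[X,Y] = ((3.4)·(1.6) + (-1.6)·(1.6) + (-0.6)·(-2.4) + (-0.6)·(-1.4) + (-0.6)·(0.6)) / 4 = 4.8/4 = 1.2
  s[X,Z] = ((3.4)·(-0.8) + (-1.6)·(-0.8) + (-0.6)·(1.2) + (-0.6)·(0.2) + (-0.6)·(0.2)) / 4 = -2.4/4 = -0.6
  s[Y,Y] = ((1.6)·(1.6) + (1.6)·(1.6) + (-2.4)·(-2.4) + (-1.4)·(-1.4) + (0.6)·(0.6)) / 4 = 13.2/4 = 3.3
  s[Y,Z] = ((1.6)·(-0.8) + (1.6)·(-0.8) + (-2.4)·(1.2) + (-1.4)·(0.2) + (0.6)·(0.2)) / 4 = -5.6/4 = -1.4
  s[Z,Z] = ((-0.8)·(-0.8) + (-0.8)·(-0.8) + (1.2)·(1.2) + (0.2)·(0.2) + (0.2)·(0.2)) / 4 = 2.8/4 = 0.7
  Sample standard deviations s_i = √(s[i,i]):
  s(X) = √(3.8) = 1.9494
  s(Y) = √(3.3) = 1.8166
  s(Z) = √(0.7) = 0.8367

Step 3 — r_{ij} = s_{ij} / (s_i · s_j):
  r[X,X] = 1 (diagonal).
  r[X,Y] = 1.2 / (1.9494 · 1.8166) = 1.2 / 3.5412 = 0.3389
  r[X,Z] = -0.6 / (1.9494 · 0.8367) = -0.6 / 1.631 = -0.3679
  r[Y,Y] = 1 (diagonal).
  r[Y,Z] = -1.4 / (1.8166 · 0.8367) = -1.4 / 1.5199 = -0.9211
  r[Z,Z] = 1 (diagonal).

R is symmetric with unit diagonal. Assembling:

R = [[1, 0.3389, -0.3679],
 [0.3389, 1, -0.9211],
 [-0.3679, -0.9211, 1]]


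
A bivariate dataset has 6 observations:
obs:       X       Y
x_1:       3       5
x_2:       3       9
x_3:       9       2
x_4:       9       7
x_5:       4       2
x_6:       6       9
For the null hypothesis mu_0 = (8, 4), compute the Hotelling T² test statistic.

Step 1 — sample mean vector:
  mean(X) = (3 + 3 + 9 + 9 + 4 + 6) / 6 = 34/6 = 5.6667
  mean(Y) = (5 + 9 + 2 + 7 + 2 + 9) / 6 = 34/6 = 5.6667
  x̄ = (5.6667, 5.6667),  deviation x̄ - mu_0 = (5.6667, 5.6667) - (8, 4) = (-2.3333, 1.6667).

Step 2 — sample covariance matrix, S[i,j] = (1/(n-1)) · Σ_k (x_{k,i} - mean_i) · (x_{k,j} - mean_j), divisor n-1 = 5:
  S[X,X] = ((-2.6667)·(-2.6667) + (-2.6667)·(-2.6667) + (3.3333)·(3.3333) + (3.3333)·(3.3333) + (-1.6667)·(-1.6667) + (0.3333)·(0.3333)) / 5 = 39.3333/5 = 7.8667
  S[X,Y] = ((-2.6667)·(-0.6667) + (-2.6667)·(3.3333) + (3.3333)·(-3.6667) + (3.3333)·(1.3333) + (-1.6667)·(-3.6667) + (0.3333)·(3.3333)) / 5 = -7.6667/5 = -1.5333
  S[Y,Y] = ((-0.6667)·(-0.6667) + (3.3333)·(3.3333) + (-3.6667)·(-3.6667) + (1.3333)·(1.3333) + (-3.6667)·(-3.6667) + (3.3333)·(3.3333)) / 5 = 51.3333/5 = 10.2667
  S = [[7.8667, -1.5333],
 [-1.5333, 10.2667]].

Step 3 — invert S. det(S) = 7.8667·10.2667 - (-1.5333)² = 78.4133.
  S^{-1} = (1/det) · [[d, -b], [-b, a]] = [[0.1309, 0.0196],
 [0.0196, 0.1003]].

Step 4 — quadratic form (x̄ - mu_0)^T · S^{-1} · (x̄ - mu_0):
  S^{-1} · (x̄ - mu_0) = (-0.2729, 0.1216),
  (x̄ - mu_0)^T · [...] = (-2.3333)·(-0.2729) + (1.6667)·(0.1216) = 0.8394.

Step 5 — scale by n: T² = 6 · 0.8394 = 5.0366.

T² ≈ 5.0366


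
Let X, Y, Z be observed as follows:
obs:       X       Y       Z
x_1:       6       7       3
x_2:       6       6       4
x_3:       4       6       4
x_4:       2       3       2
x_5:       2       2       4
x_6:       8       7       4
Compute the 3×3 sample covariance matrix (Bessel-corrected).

Step 1 — column means:
  mean(X) = (6 + 6 + 4 + 2 + 2 + 8) / 6 = 28/6 = 4.6667
  mean(Y) = (7 + 6 + 6 + 3 + 2 + 7) / 6 = 31/6 = 5.1667
  mean(Z) = (3 + 4 + 4 + 2 + 4 + 4) / 6 = 21/6 = 3.5

Step 2 — sample covariance S[i,j] = (1/(n-1)) · Σ_k (x_{k,i} - mean_i) · (x_{k,j} - mean_j), with n-1 = 5.
  S[X,X] = ((1.3333)·(1.3333) + (1.3333)·(1.3333) + (-0.6667)·(-0.6667) + (-2.6667)·(-2.6667) + (-2.6667)·(-2.6667) + (3.3333)·(3.3333)) / 5 = 29.3333/5 = 5.8667
  S[X,Y] = ((1.3333)·(1.8333) + (1.3333)·(0.8333) + (-0.6667)·(0.8333) + (-2.6667)·(-2.1667) + (-2.6667)·(-3.1667) + (3.3333)·(1.8333)) / 5 = 23.3333/5 = 4.6667
  S[X,Z] = ((1.3333)·(-0.5) + (1.3333)·(0.5) + (-0.6667)·(0.5) + (-2.6667)·(-1.5) + (-2.6667)·(0.5) + (3.3333)·(0.5)) / 5 = 4/5 = 0.8
  S[Y,Y] = ((1.8333)·(1.8333) + (0.8333)·(0.8333) + (0.8333)·(0.8333) + (-2.1667)·(-2.1667) + (-3.1667)·(-3.1667) + (1.8333)·(1.8333)) / 5 = 22.8333/5 = 4.5667
  S[Y,Z] = ((1.8333)·(-0.5) + (0.8333)·(0.5) + (0.8333)·(0.5) + (-2.1667)·(-1.5) + (-3.1667)·(0.5) + (1.8333)·(0.5)) / 5 = 2.5/5 = 0.5
  S[Z,Z] = ((-0.5)·(-0.5) + (0.5)·(0.5) + (0.5)·(0.5) + (-1.5)·(-1.5) + (0.5)·(0.5) + (0.5)·(0.5)) / 5 = 3.5/5 = 0.7

S is symmetric (S[j,i] = S[i,j]). Assembling:

S = [[5.8667, 4.6667, 0.8],
 [4.6667, 4.5667, 0.5],
 [0.8, 0.5, 0.7]]


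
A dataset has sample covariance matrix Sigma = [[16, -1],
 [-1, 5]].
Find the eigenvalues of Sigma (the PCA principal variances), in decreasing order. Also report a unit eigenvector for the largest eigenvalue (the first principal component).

Step 1 — characteristic polynomial of 2×2 Sigma:
  det(Sigma - λI) = λ² - trace · λ + det = 0.
  trace = 16 + 5 = 21, det = 16·5 - (-1)² = 79.
Step 2 — discriminant:
  Δ = trace² - 4·det = 441 - 316 = 125.
Step 3 — eigenvalues:
  λ = (trace ± √Δ)/2 = (21 ± 11.1803)/2,
  λ_1 = 16.0902,  λ_2 = 4.9098.

Step 4 — unit eigenvector for λ_1: solve (Sigma - λ_1 I)v = 0. First row:
  (16 - 16.0902)·v_x + (-1)·v_y = 0, i.e. (-0.0902)·v_x + (-1)·v_y = 0,
  so v ∝ (b, λ_1 - a) = (-1, 0.0902); multiply by -1 so the first entry is positive: u = (1, -0.0902).
  ||u|| = √((1)² + (-0.0902)²) = √(1.0081) ≈ 1.0041,
  v_1 = u/||u|| ≈ (0.996, -0.0898) (||v_1|| = 1).

λ_1 = 16.0902,  λ_2 = 4.9098;  v_1 ≈ (0.996, -0.0898)


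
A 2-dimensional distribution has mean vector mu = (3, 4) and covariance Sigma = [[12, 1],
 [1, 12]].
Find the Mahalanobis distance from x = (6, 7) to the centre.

Step 1 — centre the observation: (x - mu) = (3, 3).

Step 2 — invert Sigma. det(Sigma) = 12·12 - (1)² = 143.
  Sigma^{-1} = (1/det) · [[d, -b], [-b, a]] = [[0.0839, -0.007],
 [-0.007, 0.0839]].

Step 3 — form the quadratic (x - mu)^T · Sigma^{-1} · (x - mu):
  Sigma^{-1} · (x - mu) = (0.2308, 0.2308).
  (x - mu)^T · [Sigma^{-1} · (x - mu)] = (3)·(0.2308) + (3)·(0.2308) = 1.3846.

Step 4 — take square root: d = √(1.3846) ≈ 1.1767.

d(x, mu) = √(1.3846) ≈ 1.1767


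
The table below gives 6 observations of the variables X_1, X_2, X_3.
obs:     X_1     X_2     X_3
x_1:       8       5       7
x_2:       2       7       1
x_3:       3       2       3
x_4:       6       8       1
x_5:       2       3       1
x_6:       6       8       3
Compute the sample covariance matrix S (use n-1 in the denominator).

Step 1 — column means:
  mean(X_1) = (8 + 2 + 3 + 6 + 2 + 6) / 6 = 27/6 = 4.5
  mean(X_2) = (5 + 7 + 2 + 8 + 3 + 8) / 6 = 33/6 = 5.5
  mean(X_3) = (7 + 1 + 3 + 1 + 1 + 3) / 6 = 16/6 = 2.6667

Step 2 — sample covariance S[i,j] = (1/(n-1)) · Σ_k (x_{k,i} - mean_i) · (x_{k,j} - mean_j), with n-1 = 5.
  S[X_1,X_1] = ((3.5)·(3.5) + (-2.5)·(-2.5) + (-1.5)·(-1.5) + (1.5)·(1.5) + (-2.5)·(-2.5) + (1.5)·(1.5)) / 5 = 31.5/5 = 6.3
  S[X_1,X_2] = ((3.5)·(-0.5) + (-2.5)·(1.5) + (-1.5)·(-3.5) + (1.5)·(2.5) + (-2.5)·(-2.5) + (1.5)·(2.5)) / 5 = 13.5/5 = 2.7
  S[X_1,X_3] = ((3.5)·(4.3333) + (-2.5)·(-1.6667) + (-1.5)·(0.3333) + (1.5)·(-1.6667) + (-2.5)·(-1.6667) + (1.5)·(0.3333)) / 5 = 21/5 = 4.2
  S[X_2,X_2] = ((-0.5)·(-0.5) + (1.5)·(1.5) + (-3.5)·(-3.5) + (2.5)·(2.5) + (-2.5)·(-2.5) + (2.5)·(2.5)) / 5 = 33.5/5 = 6.7
  S[X_2,X_3] = ((-0.5)·(4.3333) + (1.5)·(-1.6667) + (-3.5)·(0.3333) + (2.5)·(-1.6667) + (-2.5)·(-1.6667) + (2.5)·(0.3333)) / 5 = -5/5 = -1
  S[X_3,X_3] = ((4.3333)·(4.3333) + (-1.6667)·(-1.6667) + (0.3333)·(0.3333) + (-1.6667)·(-1.6667) + (-1.6667)·(-1.6667) + (0.3333)·(0.3333)) / 5 = 27.3333/5 = 5.4667

S is symmetric (S[j,i] = S[i,j]). Assembling:

S = [[6.3, 2.7, 4.2],
 [2.7, 6.7, -1],
 [4.2, -1, 5.4667]]


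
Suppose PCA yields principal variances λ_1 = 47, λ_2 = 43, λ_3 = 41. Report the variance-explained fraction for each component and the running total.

Step 1 — total variance = trace(Sigma) = Σ λ_i = 47 + 43 + 41 = 131.

Step 2 — fraction explained by component i = λ_i / Σ λ:
  PC1: 47/131 = 0.3588
  PC2: 43/131 = 0.3282
  PC3: 41/131 = 0.313

Step 3 — cumulative fraction after k components = (λ_1 + ... + λ_k) / Σ λ:
  k = 1: 47/131 = 0.3588
  k = 2: (47 + 43)/131 = 90/131 = 0.687
  k = 3: (47 + 43 + 41)/131 = 131/131 = 1

Summary (fraction, with percent):

explained: PC1 0.3588 (35.88%), PC2 0.3282 (32.82%), PC3 0.313 (31.3%);  cumulative: 0.3588, 0.687, 1


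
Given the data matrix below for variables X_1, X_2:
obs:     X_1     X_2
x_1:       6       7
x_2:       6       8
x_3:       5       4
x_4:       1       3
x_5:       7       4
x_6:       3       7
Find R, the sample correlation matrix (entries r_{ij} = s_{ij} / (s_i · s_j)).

Step 1 — column means:
  mean(X_1) = (6 + 6 + 5 + 1 + 7 + 3) / 6 = 28/6 = 4.6667
  mean(X_2) = (7 + 8 + 4 + 3 + 4 + 7) / 6 = 33/6 = 5.5

Step 2 — sample variances and covariances s[i,j] = (1/(n-1)) · Σ_k (x_{k,i} - mean_i) · (x_{k,j} - mean_j), with n-1 = 5:
  s[X_1,X_1] = ((1.3333)·(1.3333) + (1.3333)·(1.3333) + (0.3333)·(0.3333) + (-3.6667)·(-3.6667) + (2.3333)·(2.3333) + (-1.6667)·(-1.6667)) / 5 = 25.3333/5 = 5.0667
  s[X_1,X_2] = ((1.3333)·(1.5) + (1.3333)·(2.5) + (0.3333)·(-1.5) + (-3.6667)·(-2.5) + (2.3333)·(-1.5) + (-1.6667)·(1.5)) / 5 = 8/5 = 1.6
  s[X_2,X_2] = ((1.5)·(1.5) + (2.5)·(2.5) + (-1.5)·(-1.5) + (-2.5)·(-2.5) + (-1.5)·(-1.5) + (1.5)·(1.5)) / 5 = 21.5/5 = 4.3
  Sample standard deviations s_i = √(s[i,i]):
  s(X_1) = √(5.0667) = 2.2509
  s(X_2) = √(4.3) = 2.0736

Step 3 — r_{ij} = s_{ij} / (s_i · s_j):
  r[X_1,X_1] = 1 (diagonal).
  r[X_1,X_2] = 1.6 / (2.2509 · 2.0736) = 1.6 / 4.6676 = 0.3428
  r[X_2,X_2] = 1 (diagonal).

R is symmetric with unit diagonal. Assembling:

R = [[1, 0.3428],
 [0.3428, 1]]


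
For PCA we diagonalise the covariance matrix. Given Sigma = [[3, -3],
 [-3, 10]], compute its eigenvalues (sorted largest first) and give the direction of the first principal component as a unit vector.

Step 1 — characteristic polynomial of 2×2 Sigma:
  det(Sigma - λI) = λ² - trace · λ + det = 0.
  trace = 3 + 10 = 13, det = 3·10 - (-3)² = 21.
Step 2 — discriminant:
  Δ = trace² - 4·det = 169 - 84 = 85.
Step 3 — eigenvalues:
  λ = (trace ± √Δ)/2 = (13 ± 9.2195)/2,
  λ_1 = 11.1098,  λ_2 = 1.8902.

Step 4 — unit eigenvector for λ_1: solve (Sigma - λ_1 I)v = 0. First row:
  (3 - 11.1098)·v_x + (-3)·v_y = 0, i.e. (-8.1098)·v_x + (-3)·v_y = 0,
  so v ∝ (b, λ_1 - a) = (-3, 8.1098); multiply by -1 so the first entry is positive: u = (3, -8.1098).
  ||u|| = √((3)² + (-8.1098)²) = √(74.7684) ≈ 8.6469,
  v_1 = u/||u|| ≈ (0.3469, -0.9379) (||v_1|| = 1).

λ_1 = 11.1098,  λ_2 = 1.8902;  v_1 ≈ (0.3469, -0.9379)


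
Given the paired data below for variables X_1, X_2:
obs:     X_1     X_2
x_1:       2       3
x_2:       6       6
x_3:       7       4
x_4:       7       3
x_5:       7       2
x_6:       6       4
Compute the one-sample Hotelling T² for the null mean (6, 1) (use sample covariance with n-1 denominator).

Step 1 — sample mean vector:
  mean(X_1) = (2 + 6 + 7 + 7 + 7 + 6) / 6 = 35/6 = 5.8333
  mean(X_2) = (3 + 6 + 4 + 3 + 2 + 4) / 6 = 22/6 = 3.6667
  x̄ = (5.8333, 3.6667),  deviation x̄ - mu_0 = (5.8333, 3.6667) - (6, 1) = (-0.1667, 2.6667).

Step 2 — sample covariance matrix, S[i,j] = (1/(n-1)) · Σ_k (x_{k,i} - mean_i) · (x_{k,j} - mean_j), divisor n-1 = 5:
  S[X_1,X_1] = ((-3.8333)·(-3.8333) + (0.1667)·(0.1667) + (1.1667)·(1.1667) + (1.1667)·(1.1667) + (1.1667)·(1.1667) + (0.1667)·(0.1667)) / 5 = 18.8333/5 = 3.7667
  S[X_1,X_2] = ((-3.8333)·(-0.6667) + (0.1667)·(2.3333) + (1.1667)·(0.3333) + (1.1667)·(-0.6667) + (1.1667)·(-1.6667) + (0.1667)·(0.3333)) / 5 = 0.6667/5 = 0.1333
  S[X_2,X_2] = ((-0.6667)·(-0.6667) + (2.3333)·(2.3333) + (0.3333)·(0.3333) + (-0.6667)·(-0.6667) + (-1.6667)·(-1.6667) + (0.3333)·(0.3333)) / 5 = 9.3333/5 = 1.8667
  S = [[3.7667, 0.1333],
 [0.1333, 1.8667]].

Step 3 — invert S. det(S) = 3.7667·1.8667 - (0.1333)² = 7.0133.
  S^{-1} = (1/det) · [[d, -b], [-b, a]] = [[0.2662, -0.019],
 [-0.019, 0.5371]].

Step 4 — quadratic form (x̄ - mu_0)^T · S^{-1} · (x̄ - mu_0):
  S^{-1} · (x̄ - mu_0) = (-0.0951, 1.4354),
  (x̄ - mu_0)^T · [...] = (-0.1667)·(-0.0951) + (2.6667)·(1.4354) = 3.8435.

Step 5 — scale by n: T² = 6 · 3.8435 = 23.0608.

T² ≈ 23.0608


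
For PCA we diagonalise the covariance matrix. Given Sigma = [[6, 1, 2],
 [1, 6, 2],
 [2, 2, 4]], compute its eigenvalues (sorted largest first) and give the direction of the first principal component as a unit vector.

Step 1 — characteristic polynomial p(λ) = det(λI - Sigma) = λ³ - tr·λ² + c_1·λ - det, where tr = trace, c_1 = sum of the principal 2×2 minors, det = det(Sigma):
  tr = 6 + 6 + 4 = 16,
  c_1 = (6·6 - (1)²) + (6·4 - (2)²) + (6·4 - (2)²) = 35 + 20 + 20 = 75,
  det = 6·(6·4 - (2)²) - (1)·((1)·4 - (2)·(2)) + (2)·((1)·(2) - 6·(2)) = 6·(20) - (1)·(0) + (2)·(-10) = 100.
  So p(λ) = λ³ - 16λ² + 75λ - 100.
Step 2 — look for an integer root (rational root theorem: any rational root is an integer divisor of 100). Testing λ = 5:
  p(5) = 125 - 400 + 375 - 100 = 0  ✓
  Dividing out (λ - 5): p(λ) = (λ - 5)(λ² - 11λ + 20).
Step 3 — remaining eigenvalues from the quadratic λ² - 11λ + 20 = 0:
  Δ = 11² - 4·20 = 121 - 80 = 41,  λ = (11 ± √41)/2 = (11 ± 6.4031)/2 ≈ 8.7016 or 2.2984.
  Sorted: λ_1 = 8.7016,  λ_2 = 5,  λ_3 = 2.2984  (check: sum = 16 = tr ✓).

Step 4 — unit eigenvector for λ_1 ≈ 8.7016: v spans the null space of (Sigma - λ_1 I), whose rows are
  r_1 = (-2.7016, 1, 2),  r_2 = (1, -2.7016, 2),  r_3 = (2, 2, -4.7016).
  v is orthogonal to every row, so take v ∝ r_1 × r_2 = ((1)·(2) - (2)·(-2.7016), (2)·(1) - (-2.7016)·(2), (-2.7016)·(-2.7016) - (1)·(1)) ≈ (7.4031, 7.4031, 6.2984).
  Let u = (7.4031, 7.4031, 6.2984).
  ||u|| = √((7.4031)² + (7.4031)² + (6.2984)²) = √(149.2828) ≈ 12.2181,  v_1 = u/||u|| ≈ (0.6059, 0.6059, 0.5155) (||v_1|| = 1).

λ_1 = 8.7016,  λ_2 = 5,  λ_3 = 2.2984;  v_1 ≈ (0.6059, 0.6059, 0.5155)


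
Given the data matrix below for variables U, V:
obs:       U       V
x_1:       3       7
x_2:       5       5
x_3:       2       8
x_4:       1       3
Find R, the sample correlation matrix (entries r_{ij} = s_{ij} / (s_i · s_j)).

Step 1 — column means:
  mean(U) = (3 + 5 + 2 + 1) / 4 = 11/4 = 2.75
  mean(V) = (7 + 5 + 8 + 3) / 4 = 23/4 = 5.75

Step 2 — sample variances and covariances s[i,j] = (1/(n-1)) · Σ_k (x_{k,i} - mean_i) · (x_{k,j} - mean_j), with n-1 = 3:
  s[U,U] = ((0.25)·(0.25) + (2.25)·(2.25) + (-0.75)·(-0.75) + (-1.75)·(-1.75)) / 3 = 8.75/3 = 2.9167
  s[U,V] = ((0.25)·(1.25) + (2.25)·(-0.75) + (-0.75)·(2.25) + (-1.75)·(-2.75)) / 3 = 1.75/3 = 0.5833
  s[V,V] = ((1.25)·(1.25) + (-0.75)·(-0.75) + (2.25)·(2.25) + (-2.75)·(-2.75)) / 3 = 14.75/3 = 4.9167
  Sample standard deviations s_i = √(s[i,i]):
  s(U) = √(2.9167) = 1.7078
  s(V) = √(4.9167) = 2.2174

Step 3 — r_{ij} = s_{ij} / (s_i · s_j):
  r[U,U] = 1 (diagonal).
  r[U,V] = 0.5833 / (1.7078 · 2.2174) = 0.5833 / 3.7869 = 0.154
  r[V,V] = 1 (diagonal).

R is symmetric with unit diagonal. Assembling:

R = [[1, 0.154],
 [0.154, 1]]


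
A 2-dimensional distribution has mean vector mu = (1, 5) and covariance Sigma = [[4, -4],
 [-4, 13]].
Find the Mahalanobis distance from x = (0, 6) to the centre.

Step 1 — centre the observation: (x - mu) = (-1, 1).

Step 2 — invert Sigma. det(Sigma) = 4·13 - (-4)² = 36.
  Sigma^{-1} = (1/det) · [[d, -b], [-b, a]] = [[0.3611, 0.1111],
 [0.1111, 0.1111]].

Step 3 — form the quadratic (x - mu)^T · Sigma^{-1} · (x - mu):
  Sigma^{-1} · (x - mu) = (-0.25, 0).
  (x - mu)^T · [Sigma^{-1} · (x - mu)] = (-1)·(-0.25) + (1)·(0) = 0.25.

Step 4 — take square root: d = √(0.25) ≈ 0.5.

d(x, mu) = √(0.25) ≈ 0.5


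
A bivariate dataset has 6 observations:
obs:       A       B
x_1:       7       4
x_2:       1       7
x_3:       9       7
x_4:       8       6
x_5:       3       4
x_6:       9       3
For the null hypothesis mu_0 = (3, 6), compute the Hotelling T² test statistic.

Step 1 — sample mean vector:
  mean(A) = (7 + 1 + 9 + 8 + 3 + 9) / 6 = 37/6 = 6.1667
  mean(B) = (4 + 7 + 7 + 6 + 4 + 3) / 6 = 31/6 = 5.1667
  x̄ = (6.1667, 5.1667),  deviation x̄ - mu_0 = (6.1667, 5.1667) - (3, 6) = (3.1667, -0.8333).

Step 2 — sample covariance matrix, S[i,j] = (1/(n-1)) · Σ_k (x_{k,i} - mean_i) · (x_{k,j} - mean_j), divisor n-1 = 5:
  S[A,A] = ((0.8333)·(0.8333) + (-5.1667)·(-5.1667) + (2.8333)·(2.8333) + (1.8333)·(1.8333) + (-3.1667)·(-3.1667) + (2.8333)·(2.8333)) / 5 = 56.8333/5 = 11.3667
  S[A,B] = ((0.8333)·(-1.1667) + (-5.1667)·(1.8333) + (2.8333)·(1.8333) + (1.8333)·(0.8333) + (-3.1667)·(-1.1667) + (2.8333)·(-2.1667)) / 5 = -6.1667/5 = -1.2333
  S[B,B] = ((-1.1667)·(-1.1667) + (1.8333)·(1.8333) + (1.8333)·(1.8333) + (0.8333)·(0.8333) + (-1.1667)·(-1.1667) + (-2.1667)·(-2.1667)) / 5 = 14.8333/5 = 2.9667
  S = [[11.3667, -1.2333],
 [-1.2333, 2.9667]].

Step 3 — invert S. det(S) = 11.3667·2.9667 - (-1.2333)² = 32.2.
  S^{-1} = (1/det) · [[d, -b], [-b, a]] = [[0.0921, 0.0383],
 [0.0383, 0.353]].

Step 4 — quadratic form (x̄ - mu_0)^T · S^{-1} · (x̄ - mu_0):
  S^{-1} · (x̄ - mu_0) = (0.2598, -0.1729),
  (x̄ - mu_0)^T · [...] = (3.1667)·(0.2598) + (-0.8333)·(-0.1729) = 0.9669.

Step 5 — scale by n: T² = 6 · 0.9669 = 5.8012.

T² ≈ 5.8012


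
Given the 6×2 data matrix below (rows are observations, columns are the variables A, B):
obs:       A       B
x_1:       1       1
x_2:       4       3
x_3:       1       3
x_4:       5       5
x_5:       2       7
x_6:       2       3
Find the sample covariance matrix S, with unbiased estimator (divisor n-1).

Step 1 — column means:
  mean(A) = (1 + 4 + 1 + 5 + 2 + 2) / 6 = 15/6 = 2.5
  mean(B) = (1 + 3 + 3 + 5 + 7 + 3) / 6 = 22/6 = 3.6667

Step 2 — sample covariance S[i,j] = (1/(n-1)) · Σ_k (x_{k,i} - mean_i) · (x_{k,j} - mean_j), with n-1 = 5.
  S[A,A] = ((-1.5)·(-1.5) + (1.5)·(1.5) + (-1.5)·(-1.5) + (2.5)·(2.5) + (-0.5)·(-0.5) + (-0.5)·(-0.5)) / 5 = 13.5/5 = 2.7
  S[A,B] = ((-1.5)·(-2.6667) + (1.5)·(-0.6667) + (-1.5)·(-0.6667) + (2.5)·(1.3333) + (-0.5)·(3.3333) + (-0.5)·(-0.6667)) / 5 = 6/5 = 1.2
  S[B,B] = ((-2.6667)·(-2.6667) + (-0.6667)·(-0.6667) + (-0.6667)·(-0.6667) + (1.3333)·(1.3333) + (3.3333)·(3.3333) + (-0.6667)·(-0.6667)) / 5 = 21.3333/5 = 4.2667

S is symmetric (S[j,i] = S[i,j]). Assembling:

S = [[2.7, 1.2],
 [1.2, 4.2667]]


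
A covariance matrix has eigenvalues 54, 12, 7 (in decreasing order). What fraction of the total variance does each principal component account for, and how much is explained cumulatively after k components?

Step 1 — total variance = trace(Sigma) = Σ λ_i = 54 + 12 + 7 = 73.

Step 2 — fraction explained by component i = λ_i / Σ λ:
  PC1: 54/73 = 0.7397
  PC2: 12/73 = 0.1644
  PC3: 7/73 = 0.0959

Step 3 — cumulative fraction after k components = (λ_1 + ... + λ_k) / Σ λ:
  k = 1: 54/73 = 0.7397
  k = 2: (54 + 12)/73 = 66/73 = 0.9041
  k = 3: (54 + 12 + 7)/73 = 73/73 = 1

Summary (fraction, with percent):

explained: PC1 0.7397 (73.97%), PC2 0.1644 (16.44%), PC3 0.0959 (9.59%);  cumulative: 0.7397, 0.9041, 1


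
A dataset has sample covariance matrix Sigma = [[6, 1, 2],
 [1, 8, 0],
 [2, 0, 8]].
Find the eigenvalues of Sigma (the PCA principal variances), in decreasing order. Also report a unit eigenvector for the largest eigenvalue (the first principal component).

Step 1 — characteristic polynomial p(λ) = det(λI - Sigma) = λ³ - tr·λ² + c_1·λ - det, where tr = trace, c_1 = sum of the principal 2×2 minors, det = det(Sigma):
  tr = 6 + 8 + 8 = 22,
  c_1 = (6·8 - (1)²) + (6·8 - (2)²) + (8·8 - (0)²) = 47 + 44 + 64 = 155,
  det = 6·(8·8 - (0)²) - (1)·((1)·8 - (0)·(2)) + (2)·((1)·(0) - 8·(2)) = 6·(64) - (1)·(8) + (2)·(-16) = 344.
  So p(λ) = λ³ - 22λ² + 155λ - 344.
Step 2 — look for an integer root (rational root theorem: any rational root is an integer divisor of 344). Testing λ = 8:
  p(8) = 512 - 1408 + 1240 - 344 = 0  ✓
  Dividing out (λ - 8): p(λ) = (λ - 8)(λ² - 14λ + 43).
Step 3 — remaining eigenvalues from the quadratic λ² - 14λ + 43 = 0:
  Δ = 14² - 4·43 = 196 - 172 = 24,  λ = (14 ± √24)/2 = (14 ± 4.899)/2 ≈ 9.4495 or 4.5505.
  Sorted: λ_1 = 9.4495,  λ_2 = 8,  λ_3 = 4.5505  (check: sum = 22 = tr ✓).

Step 4 — unit eigenvector for λ_1 ≈ 9.4495: v spans the null space of (Sigma - λ_1 I), whose rows are
  r_1 = (-3.4495, 1, 2),  r_2 = (1, -1.4495, 0),  r_3 = (2, 0, -1.4495).
  v is orthogonal to every row, so take v ∝ r_1 × r_2 = ((1)·(0) - (2)·(-1.4495), (2)·(1) - (-3.4495)·(0), (-3.4495)·(-1.4495) - (1)·(1)) ≈ (2.899, 2, 4).
  Let u = (2.899, 2, 4).
  ||u|| = √((2.899)² + (2)² + (4)²) = √(28.4041) ≈ 5.3295,  v_1 = u/||u|| ≈ (0.5439, 0.3753, 0.7505) (||v_1|| = 1).

λ_1 = 9.4495,  λ_2 = 8,  λ_3 = 4.5505;  v_1 ≈ (0.5439, 0.3753, 0.7505)


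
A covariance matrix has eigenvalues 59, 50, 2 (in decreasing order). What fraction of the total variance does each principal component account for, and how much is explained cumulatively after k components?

Step 1 — total variance = trace(Sigma) = Σ λ_i = 59 + 50 + 2 = 111.

Step 2 — fraction explained by component i = λ_i / Σ λ:
  PC1: 59/111 = 0.5315
  PC2: 50/111 = 0.4505
  PC3: 2/111 = 0.018

Step 3 — cumulative fraction after k components = (λ_1 + ... + λ_k) / Σ λ:
  k = 1: 59/111 = 0.5315
  k = 2: (59 + 50)/111 = 109/111 = 0.982
  k = 3: (59 + 50 + 2)/111 = 111/111 = 1

Summary (fraction, with percent):

explained: PC1 0.5315 (53.15%), PC2 0.4505 (45.05%), PC3 0.018 (1.8%);  cumulative: 0.5315, 0.982, 1


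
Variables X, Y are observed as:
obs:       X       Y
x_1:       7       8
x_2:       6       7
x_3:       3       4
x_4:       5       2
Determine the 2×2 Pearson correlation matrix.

Step 1 — column means:
  mean(X) = (7 + 6 + 3 + 5) / 4 = 21/4 = 5.25
  mean(Y) = (8 + 7 + 4 + 2) / 4 = 21/4 = 5.25

Step 2 — sample variances and covariances s[i,j] = (1/(n-1)) · Σ_k (x_{k,i} - mean_i) · (x_{k,j} - mean_j), with n-1 = 3:
  s[X,X] = ((1.75)·(1.75) + (0.75)·(0.75) + (-2.25)·(-2.25) + (-0.25)·(-0.25)) / 3 = 8.75/3 = 2.9167
  s[X,Y] = ((1.75)·(2.75) + (0.75)·(1.75) + (-2.25)·(-1.25) + (-0.25)·(-3.25)) / 3 = 9.75/3 = 3.25
  s[Y,Y] = ((2.75)·(2.75) + (1.75)·(1.75) + (-1.25)·(-1.25) + (-3.25)·(-3.25)) / 3 = 22.75/3 = 7.5833
  Sample standard deviations s_i = √(s[i,i]):
  s(X) = √(2.9167) = 1.7078
  s(Y) = √(7.5833) = 2.7538

Step 3 — r_{ij} = s_{ij} / (s_i · s_j):
  r[X,X] = 1 (diagonal).
  r[X,Y] = 3.25 / (1.7078 · 2.7538) = 3.25 / 4.703 = 0.6911
  r[Y,Y] = 1 (diagonal).

R is symmetric with unit diagonal. Assembling:

R = [[1, 0.6911],
 [0.6911, 1]]


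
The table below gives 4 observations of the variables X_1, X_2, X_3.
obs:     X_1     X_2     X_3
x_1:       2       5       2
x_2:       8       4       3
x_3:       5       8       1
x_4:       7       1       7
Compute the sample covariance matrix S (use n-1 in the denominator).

Step 1 — column means:
  mean(X_1) = (2 + 8 + 5 + 7) / 4 = 22/4 = 5.5
  mean(X_2) = (5 + 4 + 8 + 1) / 4 = 18/4 = 4.5
  mean(X_3) = (2 + 3 + 1 + 7) / 4 = 13/4 = 3.25

Step 2 — sample covariance S[i,j] = (1/(n-1)) · Σ_k (x_{k,i} - mean_i) · (x_{k,j} - mean_j), with n-1 = 3.
  S[X_1,X_1] = ((-3.5)·(-3.5) + (2.5)·(2.5) + (-0.5)·(-0.5) + (1.5)·(1.5)) / 3 = 21/3 = 7
  S[X_1,X_2] = ((-3.5)·(0.5) + (2.5)·(-0.5) + (-0.5)·(3.5) + (1.5)·(-3.5)) / 3 = -10/3 = -3.3333
  S[X_1,X_3] = ((-3.5)·(-1.25) + (2.5)·(-0.25) + (-0.5)·(-2.25) + (1.5)·(3.75)) / 3 = 10.5/3 = 3.5
  S[X_2,X_2] = ((0.5)·(0.5) + (-0.5)·(-0.5) + (3.5)·(3.5) + (-3.5)·(-3.5)) / 3 = 25/3 = 8.3333
  S[X_2,X_3] = ((0.5)·(-1.25) + (-0.5)·(-0.25) + (3.5)·(-2.25) + (-3.5)·(3.75)) / 3 = -21.5/3 = -7.1667
  S[X_3,X_3] = ((-1.25)·(-1.25) + (-0.25)·(-0.25) + (-2.25)·(-2.25) + (3.75)·(3.75)) / 3 = 20.75/3 = 6.9167

S is symmetric (S[j,i] = S[i,j]). Assembling:

S = [[7, -3.3333, 3.5],
 [-3.3333, 8.3333, -7.1667],
 [3.5, -7.1667, 6.9167]]


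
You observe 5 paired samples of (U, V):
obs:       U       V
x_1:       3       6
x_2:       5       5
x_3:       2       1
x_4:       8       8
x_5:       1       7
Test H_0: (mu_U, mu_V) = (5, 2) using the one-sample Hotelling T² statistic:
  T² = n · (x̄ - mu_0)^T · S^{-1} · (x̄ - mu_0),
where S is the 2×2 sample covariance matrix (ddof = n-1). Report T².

Step 1 — sample mean vector:
  mean(U) = (3 + 5 + 2 + 8 + 1) / 5 = 19/5 = 3.8
  mean(V) = (6 + 5 + 1 + 8 + 7) / 5 = 27/5 = 5.4
  x̄ = (3.8, 5.4),  deviation x̄ - mu_0 = (3.8, 5.4) - (5, 2) = (-1.2, 3.4).

Step 2 — sample covariance matrix, S[i,j] = (1/(n-1)) · Σ_k (x_{k,i} - mean_i) · (x_{k,j} - mean_j), divisor n-1 = 4:
  S[U,U] = ((-0.8)·(-0.8) + (1.2)·(1.2) + (-1.8)·(-1.8) + (4.2)·(4.2) + (-2.8)·(-2.8)) / 4 = 30.8/4 = 7.7
  S[U,V] = ((-0.8)·(0.6) + (1.2)·(-0.4) + (-1.8)·(-4.4) + (4.2)·(2.6) + (-2.8)·(1.6)) / 4 = 13.4/4 = 3.35
  S[V,V] = ((0.6)·(0.6) + (-0.4)·(-0.4) + (-4.4)·(-4.4) + (2.6)·(2.6) + (1.6)·(1.6)) / 4 = 29.2/4 = 7.3
  S = [[7.7, 3.35],
 [3.35, 7.3]].

Step 3 — invert S. det(S) = 7.7·7.3 - (3.35)² = 44.9875.
  S^{-1} = (1/det) · [[d, -b], [-b, a]] = [[0.1623, -0.0745],
 [-0.0745, 0.1712]].

Step 4 — quadratic form (x̄ - mu_0)^T · S^{-1} · (x̄ - mu_0):
  S^{-1} · (x̄ - mu_0) = (-0.4479, 0.6713),
  (x̄ - mu_0)^T · [...] = (-1.2)·(-0.4479) + (3.4)·(0.6713) = 2.8199.

Step 5 — scale by n: T² = 5 · 2.8199 = 14.0995.

T² ≈ 14.0995


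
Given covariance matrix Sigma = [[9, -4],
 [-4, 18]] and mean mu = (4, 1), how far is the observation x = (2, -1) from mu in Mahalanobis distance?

Step 1 — centre the observation: (x - mu) = (-2, -2).

Step 2 — invert Sigma. det(Sigma) = 9·18 - (-4)² = 146.
  Sigma^{-1} = (1/det) · [[d, -b], [-b, a]] = [[0.1233, 0.0274],
 [0.0274, 0.0616]].

Step 3 — form the quadratic (x - mu)^T · Sigma^{-1} · (x - mu):
  Sigma^{-1} · (x - mu) = (-0.3014, -0.1781).
  (x - mu)^T · [Sigma^{-1} · (x - mu)] = (-2)·(-0.3014) + (-2)·(-0.1781) = 0.9589.

Step 4 — take square root: d = √(0.9589) ≈ 0.9792.

d(x, mu) = √(0.9589) ≈ 0.9792


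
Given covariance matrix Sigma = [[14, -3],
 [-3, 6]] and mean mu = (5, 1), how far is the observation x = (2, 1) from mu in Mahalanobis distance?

Step 1 — centre the observation: (x - mu) = (-3, 0).

Step 2 — invert Sigma. det(Sigma) = 14·6 - (-3)² = 75.
  Sigma^{-1} = (1/det) · [[d, -b], [-b, a]] = [[0.08, 0.04],
 [0.04, 0.1867]].

Step 3 — form the quadratic (x - mu)^T · Sigma^{-1} · (x - mu):
  Sigma^{-1} · (x - mu) = (-0.24, -0.12).
  (x - mu)^T · [Sigma^{-1} · (x - mu)] = (-3)·(-0.24) + (0)·(-0.12) = 0.72.

Step 4 — take square root: d = √(0.72) ≈ 0.8485.

d(x, mu) = √(0.72) ≈ 0.8485


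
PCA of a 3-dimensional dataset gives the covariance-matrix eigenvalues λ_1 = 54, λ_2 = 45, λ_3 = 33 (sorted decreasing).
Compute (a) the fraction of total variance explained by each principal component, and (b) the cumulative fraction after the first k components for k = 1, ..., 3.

Step 1 — total variance = trace(Sigma) = Σ λ_i = 54 + 45 + 33 = 132.

Step 2 — fraction explained by component i = λ_i / Σ λ:
  PC1: 54/132 = 0.4091
  PC2: 45/132 = 0.3409
  PC3: 33/132 = 0.25

Step 3 — cumulative fraction after k components = (λ_1 + ... + λ_k) / Σ λ:
  k = 1: 54/132 = 0.4091
  k = 2: (54 + 45)/132 = 99/132 = 0.75
  k = 3: (54 + 45 + 33)/132 = 132/132 = 1

Summary (fraction, with percent):

explained: PC1 0.4091 (40.91%), PC2 0.3409 (34.09%), PC3 0.25 (25%);  cumulative: 0.4091, 0.75, 1


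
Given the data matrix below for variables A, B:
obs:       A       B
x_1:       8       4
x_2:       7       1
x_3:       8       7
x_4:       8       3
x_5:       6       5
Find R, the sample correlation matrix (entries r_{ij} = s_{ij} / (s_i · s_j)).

Step 1 — column means:
  mean(A) = (8 + 7 + 8 + 8 + 6) / 5 = 37/5 = 7.4
  mean(B) = (4 + 1 + 7 + 3 + 5) / 5 = 20/5 = 4

Step 2 — sample variances and covariances s[i,j] = (1/(n-1)) · Σ_k (x_{k,i} - mean_i) · (x_{k,j} - mean_j), with n-1 = 4:
  s[A,A] = ((0.6)·(0.6) + (-0.4)·(-0.4) + (0.6)·(0.6) + (0.6)·(0.6) + (-1.4)·(-1.4)) / 4 = 3.2/4 = 0.8
  s[A,B] = ((0.6)·(0) + (-0.4)·(-3) + (0.6)·(3) + (0.6)·(-1) + (-1.4)·(1)) / 4 = 1/4 = 0.25
  s[B,B] = ((0)·(0) + (-3)·(-3) + (3)·(3) + (-1)·(-1) + (1)·(1)) / 4 = 20/4 = 5
  Sample standard deviations s_i = √(s[i,i]):
  s(A) = √(0.8) = 0.8944
  s(B) = √(5) = 2.2361

Step 3 — r_{ij} = s_{ij} / (s_i · s_j):
  r[A,A] = 1 (diagonal).
  r[A,B] = 0.25 / (0.8944 · 2.2361) = 0.25 / 2 = 0.125
  r[B,B] = 1 (diagonal).

R is symmetric with unit diagonal. Assembling:

R = [[1, 0.125],
 [0.125, 1]]


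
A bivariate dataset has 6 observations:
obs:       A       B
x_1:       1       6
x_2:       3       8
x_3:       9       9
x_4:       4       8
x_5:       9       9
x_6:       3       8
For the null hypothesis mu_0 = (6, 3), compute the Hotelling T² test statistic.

Step 1 — sample mean vector:
  mean(A) = (1 + 3 + 9 + 4 + 9 + 3) / 6 = 29/6 = 4.8333
  mean(B) = (6 + 8 + 9 + 8 + 9 + 8) / 6 = 48/6 = 8
  x̄ = (4.8333, 8),  deviation x̄ - mu_0 = (4.8333, 8) - (6, 3) = (-1.1667, 5).

Step 2 — sample covariance matrix, S[i,j] = (1/(n-1)) · Σ_k (x_{k,i} - mean_i) · (x_{k,j} - mean_j), divisor n-1 = 5:
  S[A,A] = ((-3.8333)·(-3.8333) + (-1.8333)·(-1.8333) + (4.1667)·(4.1667) + (-0.8333)·(-0.8333) + (4.1667)·(4.1667) + (-1.8333)·(-1.8333)) / 5 = 56.8333/5 = 11.3667
  S[A,B] = ((-3.8333)·(-2) + (-1.8333)·(0) + (4.1667)·(1) + (-0.8333)·(0) + (4.1667)·(1) + (-1.8333)·(0)) / 5 = 16/5 = 3.2
  S[B,B] = ((-2)·(-2) + (0)·(0) + (1)·(1) + (0)·(0) + (1)·(1) + (0)·(0)) / 5 = 6/5 = 1.2
  S = [[11.3667, 3.2],
 [3.2, 1.2]].

Step 3 — invert S. det(S) = 11.3667·1.2 - (3.2)² = 3.4.
  S^{-1} = (1/det) · [[d, -b], [-b, a]] = [[0.3529, -0.9412],
 [-0.9412, 3.3431]].

Step 4 — quadratic form (x̄ - mu_0)^T · S^{-1} · (x̄ - mu_0):
  S^{-1} · (x̄ - mu_0) = (-5.1176, 17.8137),
  (x̄ - mu_0)^T · [...] = (-1.1667)·(-5.1176) + (5)·(17.8137) = 95.0392.

Step 5 — scale by n: T² = 6 · 95.0392 = 570.2353.

T² ≈ 570.2353


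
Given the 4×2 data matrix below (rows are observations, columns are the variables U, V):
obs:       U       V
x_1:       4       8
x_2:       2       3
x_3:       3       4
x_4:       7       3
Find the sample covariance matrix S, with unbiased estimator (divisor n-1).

Step 1 — column means:
  mean(U) = (4 + 2 + 3 + 7) / 4 = 16/4 = 4
  mean(V) = (8 + 3 + 4 + 3) / 4 = 18/4 = 4.5

Step 2 — sample covariance S[i,j] = (1/(n-1)) · Σ_k (x_{k,i} - mean_i) · (x_{k,j} - mean_j), with n-1 = 3.
  S[U,U] = ((0)·(0) + (-2)·(-2) + (-1)·(-1) + (3)·(3)) / 3 = 14/3 = 4.6667
  S[U,V] = ((0)·(3.5) + (-2)·(-1.5) + (-1)·(-0.5) + (3)·(-1.5)) / 3 = -1/3 = -0.3333
  S[V,V] = ((3.5)·(3.5) + (-1.5)·(-1.5) + (-0.5)·(-0.5) + (-1.5)·(-1.5)) / 3 = 17/3 = 5.6667

S is symmetric (S[j,i] = S[i,j]). Assembling:

S = [[4.6667, -0.3333],
 [-0.3333, 5.6667]]


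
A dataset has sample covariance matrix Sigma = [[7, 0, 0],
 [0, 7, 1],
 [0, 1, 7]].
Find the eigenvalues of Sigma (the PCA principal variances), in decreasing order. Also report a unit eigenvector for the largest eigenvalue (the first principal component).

Step 1 — characteristic polynomial p(λ) = det(λI - Sigma) = λ³ - tr·λ² + c_1·λ - det, where tr = trace, c_1 = sum of the principal 2×2 minors, det = det(Sigma):
  tr = 7 + 7 + 7 = 21,
  c_1 = (7·7 - (0)²) + (7·7 - (0)²) + (7·7 - (1)²) = 49 + 49 + 48 = 146,
  det = 7·(7·7 - (1)²) - (0)·((0)·7 - (1)·(0)) + (0)·((0)·(1) - 7·(0)) = 7·(48) - (0)·(0) + (0)·(0) = 336.
  So p(λ) = λ³ - 21λ² + 146λ - 336.
Step 2 — look for an integer root (rational root theorem: any rational root is an integer divisor of 336). Testing λ = 6:
  p(6) = 216 - 756 + 876 - 336 = 0  ✓
  Dividing out (λ - 6): p(λ) = (λ - 6)(λ² - 15λ + 56).
Step 3 — remaining eigenvalues from the quadratic λ² - 15λ + 56 = 0:
  Δ = 15² - 4·56 = 225 - 224 = 1,  λ = (15 ± √1)/2 = (15 ± 1)/2 = 8 or 7.
  Sorted: λ_1 = 8,  λ_2 = 7,  λ_3 = 6  (check: sum = 21 = tr ✓).

Step 4 — unit eigenvector for λ_1 = 8: v spans the null space of (Sigma - λ_1 I), whose rows are
  r_1 = (-1, 0, 0),  r_2 = (0, -1, 1),  r_3 = (0, 1, -1).
  v is orthogonal to every row, so take v ∝ r_1 × r_2 = ((0)·(1) - (0)·(-1), (0)·(0) - (-1)·(1), (-1)·(-1) - (0)·(0)) = (0, 1, 1).
  Let u = (0, 1, 1).
  ||u|| = √((0)² + (1)² + (1)²) = √(2) ≈ 1.4142,  v_1 = u/||u|| ≈ (0, 0.7071, 0.7071) (||v_1|| = 1).

λ_1 = 8,  λ_2 = 7,  λ_3 = 6;  v_1 ≈ (0, 0.7071, 0.7071)


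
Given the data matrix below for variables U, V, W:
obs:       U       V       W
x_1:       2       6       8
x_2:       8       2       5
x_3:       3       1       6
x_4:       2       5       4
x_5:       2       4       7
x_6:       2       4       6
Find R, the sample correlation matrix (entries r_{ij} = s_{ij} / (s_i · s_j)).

Step 1 — column means:
  mean(U) = (2 + 8 + 3 + 2 + 2 + 2) / 6 = 19/6 = 3.1667
  mean(V) = (6 + 2 + 1 + 5 + 4 + 4) / 6 = 22/6 = 3.6667
  mean(W) = (8 + 5 + 6 + 4 + 7 + 6) / 6 = 36/6 = 6

Step 2 — sample variances and covariances s[i,j] = (1/(n-1)) · Σ_k (x_{k,i} - mean_i) · (x_{k,j} - mean_j), with n-1 = 5:
  s[U,U] = ((-1.1667)·(-1.1667) + (4.8333)·(4.8333) + (-0.1667)·(-0.1667) + (-1.1667)·(-1.1667) + (-1.1667)·(-1.1667) + (-1.1667)·(-1.1667)) / 5 = 28.8333/5 = 5.7667
  s[U,V] = ((-1.1667)·(2.3333) + (4.8333)·(-1.6667) + (-0.1667)·(-2.6667) + (-1.1667)·(1.3333) + (-1.1667)·(0.3333) + (-1.1667)·(0.3333)) / 5 = -12.6667/5 = -2.5333
  s[U,W] = ((-1.1667)·(2) + (4.8333)·(-1) + (-0.1667)·(0) + (-1.1667)·(-2) + (-1.1667)·(1) + (-1.1667)·(0)) / 5 = -6/5 = -1.2
  s[V,V] = ((2.3333)·(2.3333) + (-1.6667)·(-1.6667) + (-2.6667)·(-2.6667) + (1.3333)·(1.3333) + (0.3333)·(0.3333) + (0.3333)·(0.3333)) / 5 = 17.3333/5 = 3.4667
  s[V,W] = ((2.3333)·(2) + (-1.6667)·(-1) + (-2.6667)·(0) + (1.3333)·(-2) + (0.3333)·(1) + (0.3333)·(0)) / 5 = 4/5 = 0.8
  s[W,W] = ((2)·(2) + (-1)·(-1) + (0)·(0) + (-2)·(-2) + (1)·(1) + (0)·(0)) / 5 = 10/5 = 2
  Sample standard deviations s_i = √(s[i,i]):
  s(U) = √(5.7667) = 2.4014
  s(V) = √(3.4667) = 1.8619
  s(W) = √(2) = 1.4142

Step 3 — r_{ij} = s_{ij} / (s_i · s_j):
  r[U,U] = 1 (diagonal).
  r[U,V] = -2.5333 / (2.4014 · 1.8619) = -2.5333 / 4.4711 = -0.5666
  r[U,W] = -1.2 / (2.4014 · 1.4142) = -1.2 / 3.3961 = -0.3533
  r[V,V] = 1 (diagonal).
  r[V,W] = 0.8 / (1.8619 · 1.4142) = 0.8 / 2.6331 = 0.3038
  r[W,W] = 1 (diagonal).

R is symmetric with unit diagonal. Assembling:

R = [[1, -0.5666, -0.3533],
 [-0.5666, 1, 0.3038],
 [-0.3533, 0.3038, 1]]


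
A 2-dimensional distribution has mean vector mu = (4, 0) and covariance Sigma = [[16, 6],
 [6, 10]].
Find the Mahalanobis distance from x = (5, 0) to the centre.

Step 1 — centre the observation: (x - mu) = (1, 0).

Step 2 — invert Sigma. det(Sigma) = 16·10 - (6)² = 124.
  Sigma^{-1} = (1/det) · [[d, -b], [-b, a]] = [[0.0806, -0.0484],
 [-0.0484, 0.129]].

Step 3 — form the quadratic (x - mu)^T · Sigma^{-1} · (x - mu):
  Sigma^{-1} · (x - mu) = (0.0806, -0.0484).
  (x - mu)^T · [Sigma^{-1} · (x - mu)] = (1)·(0.0806) + (0)·(-0.0484) = 0.0806.

Step 4 — take square root: d = √(0.0806) ≈ 0.284.

d(x, mu) = √(0.0806) ≈ 0.284


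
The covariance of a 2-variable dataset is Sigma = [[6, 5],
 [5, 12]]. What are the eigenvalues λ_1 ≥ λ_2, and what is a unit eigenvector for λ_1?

Step 1 — characteristic polynomial of 2×2 Sigma:
  det(Sigma - λI) = λ² - trace · λ + det = 0.
  trace = 6 + 12 = 18, det = 6·12 - (5)² = 47.
Step 2 — discriminant:
  Δ = trace² - 4·det = 324 - 188 = 136.
Step 3 — eigenvalues:
  λ = (trace ± √Δ)/2 = (18 ± 11.6619)/2,
  λ_1 = 14.831,  λ_2 = 3.169.

Step 4 — unit eigenvector for λ_1: solve (Sigma - λ_1 I)v = 0. First row:
  (6 - 14.831)·v_x + (5)·v_y = 0, i.e. (-8.831)·v_x + (5)·v_y = 0,
  so v ∝ (b, λ_1 - a) = (5, 8.831) = u.
  ||u|| = √((5)² + (8.831)²) = √(102.9857) ≈ 10.1482,
  v_1 = u/||u|| ≈ (0.4927, 0.8702) (||v_1|| = 1).

λ_1 = 14.831,  λ_2 = 3.169;  v_1 ≈ (0.4927, 0.8702)
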